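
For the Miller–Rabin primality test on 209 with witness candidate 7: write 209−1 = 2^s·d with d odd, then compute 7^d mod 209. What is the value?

178

209 − 1 = 208 = 2^4 · 13, so d = 13.
7^1 ≡ 7 (mod 209)
7^2 ≡ 7^2 = 49 ≡ 49 (mod 209)
7^4 ≡ 49^2 = 2401 ≡ 102 (mod 209)
7^8 ≡ 102^2 = 10404 ≡ 163 (mod 209)
13 = 8 + 4 + 1 in binary powers of 2.
So 7^13 ≡ 163 · 102 · 7 ≡ 178 (mod 209).
Squaring chain: 178 → 125 → 159 → 201; never reaches −1, so base 7 is a Miller–Rabin witness that 209 is composite.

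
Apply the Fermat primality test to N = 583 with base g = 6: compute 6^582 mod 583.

6^1 ≡ 6 (mod 583)
6^2 ≡ 6^2 = 36 ≡ 36 (mod 583)
6^4 ≡ 36^2 = 1296 ≡ 130 (mod 583)
6^8 ≡ 130^2 = 16900 ≡ 576 (mod 583)
6^16 ≡ 576^2 = 331776 ≡ 49 (mod 583)
6^32 ≡ 49^2 = 2401 ≡ 69 (mod 583)
6^64 ≡ 69^2 = 4761 ≡ 97 (mod 583)
6^128 ≡ 97^2 = 9409 ≡ 81 (mod 583)
6^256 ≡ 81^2 = 6561 ≡ 148 (mod 583)
6^512 ≡ 148^2 = 21904 ≡ 333 (mod 583)
582 = 512 + 64 + 4 + 2 in binary powers of 2.
So 6^582 ≡ 333 · 97 · 130 · 36 ≡ 278 (mod 583).
Since 278 ≠ 1, base 6 is a Fermat witness: 583 is composite.

278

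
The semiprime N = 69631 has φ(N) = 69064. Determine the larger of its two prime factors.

389

φ(n) = (p−1)(q−1) = n − (p+q) + 1, so p + q = 69631 − 69064 + 1 = 568.
p and q are the roots of t² − 568t + 69631 = 0.
Discriminant: 568² − 4·69631 = 322624 − 278524 = 44100; √44100 = 210.
q = (568 − 210)/2 = 179, p = (568 + 210)/2 = 389.
Check: 179 · 389 = 69631.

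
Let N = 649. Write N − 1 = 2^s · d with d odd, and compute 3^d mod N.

399

649 − 1 = 648 = 2^3 · 81, so d = 81.
3^1 ≡ 3 (mod 649)
3^2 ≡ 3^2 = 9 ≡ 9 (mod 649)
3^4 ≡ 9^2 = 81 ≡ 81 (mod 649)
3^8 ≡ 81^2 = 6561 ≡ 71 (mod 649)
3^16 ≡ 71^2 = 5041 ≡ 498 (mod 649)
3^32 ≡ 498^2 = 248004 ≡ 86 (mod 649)
3^64 ≡ 86^2 = 7396 ≡ 257 (mod 649)
81 = 64 + 16 + 1 in binary powers of 2.
So 3^81 ≡ 257 · 498 · 3 ≡ 399 (mod 649).
Squaring chain: 399 → 196 → 125; never reaches −1, so base 3 is a Miller–Rabin witness that 649 is composite.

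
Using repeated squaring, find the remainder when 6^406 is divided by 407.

6^1 ≡ 6 (mod 407)
6^2 ≡ 6^2 = 36 ≡ 36 (mod 407)
6^4 ≡ 36^2 = 1296 ≡ 75 (mod 407)
6^8 ≡ 75^2 = 5625 ≡ 334 (mod 407)
6^16 ≡ 334^2 = 111556 ≡ 38 (mod 407)
6^32 ≡ 38^2 = 1444 ≡ 223 (mod 407)
6^64 ≡ 223^2 = 49729 ≡ 75 (mod 407)
6^128 ≡ 75^2 = 5625 ≡ 334 (mod 407)
6^256 ≡ 334^2 = 111556 ≡ 38 (mod 407)
406 = 256 + 128 + 16 + 4 + 2 in binary powers of 2.
So 6^406 ≡ 38 · 334 · 38 · 75 · 36 ≡ 258 (mod 407).
Since 258 ≠ 1, base 6 is a Fermat witness: 407 is composite.

258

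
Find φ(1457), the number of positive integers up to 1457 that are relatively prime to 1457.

1380

Factor: 1457 = 31 · 47.
φ(1457) = (31−1) · (47−1) = 30 · 46 = 1380.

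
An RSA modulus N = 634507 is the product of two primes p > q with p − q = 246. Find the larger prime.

Since p = q + 246, we have 634507 = q(q + 246), so q² + 246q − 634507 = 0.
Discriminant: 246² + 4·634507 = 60516 + 2538028 = 2598544; √2598544 = 1612.
q = (−246 + 1612)/2 = 683, and p = q + 246 = 929.
Check: 683 · 929 = 634507.

929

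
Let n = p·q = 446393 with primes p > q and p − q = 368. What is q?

Since p = q + 368, we have 446393 = q(q + 368), so q² + 368q − 446393 = 0.
Discriminant: 368² + 4·446393 = 135424 + 1785572 = 1920996; √1920996 = 1386.
q = (−368 + 1386)/2 = 509, and p = q + 368 = 877.
Check: 509 · 877 = 446393.

509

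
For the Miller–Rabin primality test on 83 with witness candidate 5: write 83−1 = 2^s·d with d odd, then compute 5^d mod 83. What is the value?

83 − 1 = 82 = 2^1 · 41, so d = 41.
5^1 ≡ 5 (mod 83)
5^2 ≡ 5^2 = 25 ≡ 25 (mod 83)
5^4 ≡ 25^2 = 625 ≡ 44 (mod 83)
5^8 ≡ 44^2 = 1936 ≡ 27 (mod 83)
5^16 ≡ 27^2 = 729 ≡ 65 (mod 83)
5^32 ≡ 65^2 = 4225 ≡ 75 (mod 83)
41 = 32 + 8 + 1 in binary powers of 2.
So 5^41 ≡ 75 · 27 · 5 ≡ 82 (mod 83).
Since 5^d ≡ 82 (mod 83), base 5 does not prove 83 composite.

82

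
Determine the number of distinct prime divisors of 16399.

2

16399 = 23^2 · 31
16399 = 23^2 · 31, which has 2 distinct prime factors.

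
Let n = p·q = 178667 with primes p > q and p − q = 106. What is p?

479

Since p = q + 106, we have 178667 = q(q + 106), so q² + 106q − 178667 = 0.
Discriminant: 106² + 4·178667 = 11236 + 714668 = 725904; √725904 = 852.
q = (−106 + 852)/2 = 373, and p = q + 106 = 479.
Check: 373 · 479 = 178667.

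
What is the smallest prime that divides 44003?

79

44003 is odd.
Digit sum 11, not divisible by 3.
Ends in 3: not divisible by 5.
7: 44003 = 7·6286 + 1
11: 44003 = 11·4000 + 3
13: 44003 = 13·3384 + 11
17: 44003 = 17·2588 + 7
19: 44003 = 19·2315 + 18
23: 44003 = 23·1913 + 4
29: 44003 = 29·1517 + 10
31: 44003 = 31·1419 + 14
37: 44003 = 37·1189 + 10
41: 44003 = 41·1073 + 10
43: 44003 = 43·1023 + 14
47: 44003 = 47·936 + 11
53: 44003 = 53·830 + 13
59: 44003 = 59·745 + 48
61: 44003 = 61·721 + 22
67: 44003 = 67·656 + 51
71: 44003 = 71·619 + 54
73: 44003 = 73·602 + 57
79: 44003 = 79·557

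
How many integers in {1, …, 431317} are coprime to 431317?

409584

Factor: 431317 = 29 · 107 · 139.
φ(431317) = (29−1) · (107−1) · (139−1) = 28 · 106 · 138 = 409584.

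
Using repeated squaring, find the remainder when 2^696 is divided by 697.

18

2^1 ≡ 2 (mod 697)
2^2 ≡ 2^2 = 4 ≡ 4 (mod 697)
2^4 ≡ 4^2 = 16 ≡ 16 (mod 697)
2^8 ≡ 16^2 = 256 ≡ 256 (mod 697)
2^16 ≡ 256^2 = 65536 ≡ 18 (mod 697)
2^32 ≡ 18^2 = 324 ≡ 324 (mod 697)
2^64 ≡ 324^2 = 104976 ≡ 426 (mod 697)
2^128 ≡ 426^2 = 181476 ≡ 256 (mod 697)
2^256 ≡ 256^2 = 65536 ≡ 18 (mod 697)
2^512 ≡ 18^2 = 324 ≡ 324 (mod 697)
696 = 512 + 128 + 32 + 16 + 8 in binary powers of 2.
So 2^696 ≡ 324 · 256 · 324 · 18 · 256 ≡ 18 (mod 697).
Since 18 ≠ 1, base 2 is a Fermat witness: 697 is composite.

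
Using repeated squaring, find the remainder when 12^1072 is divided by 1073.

12^1 ≡ 12 (mod 1073)
12^2 ≡ 12^2 = 144 ≡ 144 (mod 1073)
12^4 ≡ 144^2 = 20736 ≡ 349 (mod 1073)
12^8 ≡ 349^2 = 121801 ≡ 552 (mod 1073)
12^16 ≡ 552^2 = 304704 ≡ 1045 (mod 1073)
12^32 ≡ 1045^2 = 1092025 ≡ 784 (mod 1073)
12^64 ≡ 784^2 = 614656 ≡ 900 (mod 1073)
12^128 ≡ 900^2 = 810000 ≡ 958 (mod 1073)
12^256 ≡ 958^2 = 917764 ≡ 349 (mod 1073)
12^512 ≡ 349^2 = 121801 ≡ 552 (mod 1073)
12^1024 ≡ 552^2 = 304704 ≡ 1045 (mod 1073)
1072 = 1024 + 32 + 16 in binary powers of 2.
So 12^1072 ≡ 1045 · 784 · 1045 ≡ 900 (mod 1073).
Since 900 ≠ 1, base 12 is a Fermat witness: 1073 is composite.

900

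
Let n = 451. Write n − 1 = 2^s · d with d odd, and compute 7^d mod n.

451 − 1 = 450 = 2^1 · 225, so d = 225.
7^1 ≡ 7 (mod 451)
7^2 ≡ 7^2 = 49 ≡ 49 (mod 451)
7^4 ≡ 49^2 = 2401 ≡ 146 (mod 451)
7^8 ≡ 146^2 = 21316 ≡ 119 (mod 451)
7^16 ≡ 119^2 = 14161 ≡ 180 (mod 451)
7^32 ≡ 180^2 = 32400 ≡ 379 (mod 451)
7^64 ≡ 379^2 = 143641 ≡ 223 (mod 451)
7^128 ≡ 223^2 = 49729 ≡ 119 (mod 451)
225 = 128 + 64 + 32 + 1 in binary powers of 2.
So 7^225 ≡ 119 · 223 · 379 · 7 ≡ 208 (mod 451).
Squaring chain: 208; never reaches −1, so base 7 is a Miller–Rabin witness that 451 is composite.

208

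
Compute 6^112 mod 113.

1

6^1 ≡ 6 (mod 113)
6^2 ≡ 6^2 = 36 ≡ 36 (mod 113)
6^4 ≡ 36^2 = 1296 ≡ 53 (mod 113)
6^8 ≡ 53^2 = 2809 ≡ 97 (mod 113)
6^16 ≡ 97^2 = 9409 ≡ 30 (mod 113)
6^32 ≡ 30^2 = 900 ≡ 109 (mod 113)
6^64 ≡ 109^2 = 11881 ≡ 16 (mod 113)
112 = 64 + 32 + 16 in binary powers of 2.
So 6^112 ≡ 16 · 109 · 30 ≡ 1 (mod 113).
Since the result is 1, base 6 gives no evidence that 113 is composite.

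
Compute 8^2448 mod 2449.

8^1 ≡ 8 (mod 2449)
8^2 ≡ 8^2 = 64 ≡ 64 (mod 2449)
8^4 ≡ 64^2 = 4096 ≡ 1647 (mod 2449)
8^8 ≡ 1647^2 = 2712609 ≡ 1566 (mod 2449)
8^16 ≡ 1566^2 = 2452356 ≡ 907 (mod 2449)
8^32 ≡ 907^2 = 822649 ≡ 2234 (mod 2449)
8^64 ≡ 2234^2 = 4990756 ≡ 2143 (mod 2449)
8^128 ≡ 2143^2 = 4592449 ≡ 574 (mod 2449)
8^256 ≡ 574^2 = 329476 ≡ 1310 (mod 2449)
8^512 ≡ 1310^2 = 1716100 ≡ 1800 (mod 2449)
8^1024 ≡ 1800^2 = 3240000 ≡ 2422 (mod 2449)
8^2048 ≡ 2422^2 = 5866084 ≡ 729 (mod 2449)
2448 = 2048 + 256 + 128 + 16 in binary powers of 2.
So 8^2448 ≡ 729 · 1310 · 574 · 907 ≡ 2279 (mod 2449).
Since 2279 ≠ 1, base 8 is a Fermat witness: 2449 is composite.

2279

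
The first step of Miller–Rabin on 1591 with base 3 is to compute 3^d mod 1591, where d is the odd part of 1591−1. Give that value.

1470

1591 − 1 = 1590 = 2^1 · 795, so d = 795.
3^1 ≡ 3 (mod 1591)
3^2 ≡ 3^2 = 9 ≡ 9 (mod 1591)
3^4 ≡ 9^2 = 81 ≡ 81 (mod 1591)
3^8 ≡ 81^2 = 6561 ≡ 197 (mod 1591)
3^16 ≡ 197^2 = 38809 ≡ 625 (mod 1591)
3^32 ≡ 625^2 = 390625 ≡ 830 (mod 1591)
3^64 ≡ 830^2 = 688900 ≡ 1588 (mod 1591)
3^128 ≡ 1588^2 = 2521744 ≡ 9 (mod 1591)
3^256 ≡ 9^2 = 81 ≡ 81 (mod 1591)
3^512 ≡ 81^2 = 6561 ≡ 197 (mod 1591)
795 = 512 + 256 + 16 + 8 + 2 + 1 in binary powers of 2.
So 3^795 ≡ 197 · 81 · 625 · 197 · 9 · 3 ≡ 1470 (mod 1591).
Squaring chain: 1470; never reaches −1, so base 3 is a Miller–Rabin witness that 1591 is composite.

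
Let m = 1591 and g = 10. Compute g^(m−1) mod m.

10^1 ≡ 10 (mod 1591)
10^2 ≡ 10^2 = 100 ≡ 100 (mod 1591)
10^4 ≡ 100^2 = 10000 ≡ 454 (mod 1591)
10^8 ≡ 454^2 = 206116 ≡ 877 (mod 1591)
10^16 ≡ 877^2 = 769129 ≡ 676 (mod 1591)
10^32 ≡ 676^2 = 456976 ≡ 359 (mod 1591)
10^64 ≡ 359^2 = 128881 ≡ 10 (mod 1591)
10^128 ≡ 10^2 = 100 ≡ 100 (mod 1591)
10^256 ≡ 100^2 = 10000 ≡ 454 (mod 1591)
10^512 ≡ 454^2 = 206116 ≡ 877 (mod 1591)
10^1024 ≡ 877^2 = 769129 ≡ 676 (mod 1591)
1590 = 1024 + 512 + 32 + 16 + 4 + 2 in binary powers of 2.
So 10^1590 ≡ 676 · 877 · 359 · 676 · 454 · 100 ≡ 704 (mod 1591).
Since 704 ≠ 1, base 10 is a Fermat witness: 1591 is composite.

704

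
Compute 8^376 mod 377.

8^1 ≡ 8 (mod 377)
8^2 ≡ 8^2 = 64 ≡ 64 (mod 377)
8^4 ≡ 64^2 = 4096 ≡ 326 (mod 377)
8^8 ≡ 326^2 = 106276 ≡ 339 (mod 377)
8^16 ≡ 339^2 = 114921 ≡ 313 (mod 377)
8^32 ≡ 313^2 = 97969 ≡ 326 (mod 377)
8^64 ≡ 326^2 = 106276 ≡ 339 (mod 377)
8^128 ≡ 339^2 = 114921 ≡ 313 (mod 377)
8^256 ≡ 313^2 = 97969 ≡ 326 (mod 377)
376 = 256 + 64 + 32 + 16 + 8 in binary powers of 2.
So 8^376 ≡ 326 · 339 · 326 · 313 · 339 ≡ 53 (mod 377).
Since 53 ≠ 1, base 8 is a Fermat witness: 377 is composite.

53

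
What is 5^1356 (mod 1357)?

5^1 ≡ 5 (mod 1357)
5^2 ≡ 5^2 = 25 ≡ 25 (mod 1357)
5^4 ≡ 25^2 = 625 ≡ 625 (mod 1357)
5^8 ≡ 625^2 = 390625 ≡ 1166 (mod 1357)
5^16 ≡ 1166^2 = 1359556 ≡ 1199 (mod 1357)
5^32 ≡ 1199^2 = 1437601 ≡ 538 (mod 1357)
5^64 ≡ 538^2 = 289444 ≡ 403 (mod 1357)
5^128 ≡ 403^2 = 162409 ≡ 926 (mod 1357)
5^256 ≡ 926^2 = 857476 ≡ 1209 (mod 1357)
5^512 ≡ 1209^2 = 1461681 ≡ 192 (mod 1357)
5^1024 ≡ 192^2 = 36864 ≡ 225 (mod 1357)
1356 = 1024 + 256 + 64 + 8 + 4 in binary powers of 2.
So 5^1356 ≡ 225 · 1209 · 403 · 1166 · 625 ≡ 105 (mod 1357).
Since 105 ≠ 1, base 5 is a Fermat witness: 1357 is composite.

105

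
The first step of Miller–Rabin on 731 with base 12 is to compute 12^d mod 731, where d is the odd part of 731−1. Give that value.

201

731 − 1 = 730 = 2^1 · 365, so d = 365.
12^1 ≡ 12 (mod 731)
12^2 ≡ 12^2 = 144 ≡ 144 (mod 731)
12^4 ≡ 144^2 = 20736 ≡ 268 (mod 731)
12^8 ≡ 268^2 = 71824 ≡ 186 (mod 731)
12^16 ≡ 186^2 = 34596 ≡ 239 (mod 731)
12^32 ≡ 239^2 = 57121 ≡ 103 (mod 731)
12^64 ≡ 103^2 = 10609 ≡ 375 (mod 731)
12^128 ≡ 375^2 = 140625 ≡ 273 (mod 731)
12^256 ≡ 273^2 = 74529 ≡ 698 (mod 731)
365 = 256 + 64 + 32 + 8 + 4 + 1 in binary powers of 2.
So 12^365 ≡ 698 · 375 · 103 · 186 · 268 · 12 ≡ 201 (mod 731).
Squaring chain: 201; never reaches −1, so base 12 is a Miller–Rabin witness that 731 is composite.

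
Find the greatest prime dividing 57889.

73

57889 = 13 · 4453
4453 = 61 · 73
73 is prime.
So 57889 = 13 · 61 · 73; the largest prime factor is 73.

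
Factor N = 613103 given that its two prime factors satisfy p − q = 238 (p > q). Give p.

Since p = q + 238, we have 613103 = q(q + 238), so q² + 238q − 613103 = 0.
Discriminant: 238² + 4·613103 = 56644 + 2452412 = 2509056; √2509056 = 1584.
q = (−238 + 1584)/2 = 673, and p = q + 238 = 911.
Check: 673 · 911 = 613103.

911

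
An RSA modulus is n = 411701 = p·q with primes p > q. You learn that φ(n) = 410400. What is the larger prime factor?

761

φ(n) = (p−1)(q−1) = n − (p+q) + 1, so p + q = 411701 − 410400 + 1 = 1302.
p and q are the roots of t² − 1302t + 411701 = 0.
Discriminant: 1302² − 4·411701 = 1695204 − 1646804 = 48400; √48400 = 220.
q = (1302 − 220)/2 = 541, p = (1302 + 220)/2 = 761.
Check: 541 · 761 = 411701.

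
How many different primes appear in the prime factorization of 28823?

3

28823 = 19 · 1517
1517 = 37 · 41
28823 = 19 · 37 · 41, which has 3 distinct prime factors.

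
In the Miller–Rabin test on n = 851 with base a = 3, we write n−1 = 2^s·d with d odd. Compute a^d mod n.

324

851 − 1 = 850 = 2^1 · 425, so d = 425.
3^1 ≡ 3 (mod 851)
3^2 ≡ 3^2 = 9 ≡ 9 (mod 851)
3^4 ≡ 9^2 = 81 ≡ 81 (mod 851)
3^8 ≡ 81^2 = 6561 ≡ 604 (mod 851)
3^16 ≡ 604^2 = 364816 ≡ 588 (mod 851)
3^32 ≡ 588^2 = 345744 ≡ 238 (mod 851)
3^64 ≡ 238^2 = 56644 ≡ 478 (mod 851)
3^128 ≡ 478^2 = 228484 ≡ 416 (mod 851)
3^256 ≡ 416^2 = 173056 ≡ 303 (mod 851)
425 = 256 + 128 + 32 + 8 + 1 in binary powers of 2.
So 3^425 ≡ 303 · 416 · 238 · 604 · 3 ≡ 324 (mod 851).
Squaring chain: 324; never reaches −1, so base 3 is a Miller–Rabin witness that 851 is composite.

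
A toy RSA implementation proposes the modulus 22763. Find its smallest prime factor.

13

22763 is odd.
Digit sum 20, not divisible by 3.
Ends in 3: not divisible by 5.
7: 22763 = 7·3251 + 6
11: 22763 = 11·2069 + 4
13: 22763 = 13·1751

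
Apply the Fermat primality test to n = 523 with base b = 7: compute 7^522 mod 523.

7^1 ≡ 7 (mod 523)
7^2 ≡ 7^2 = 49 ≡ 49 (mod 523)
7^4 ≡ 49^2 = 2401 ≡ 309 (mod 523)
7^8 ≡ 309^2 = 95481 ≡ 295 (mod 523)
7^16 ≡ 295^2 = 87025 ≡ 207 (mod 523)
7^32 ≡ 207^2 = 42849 ≡ 486 (mod 523)
7^64 ≡ 486^2 = 236196 ≡ 323 (mod 523)
7^128 ≡ 323^2 = 104329 ≡ 252 (mod 523)
7^256 ≡ 252^2 = 63504 ≡ 221 (mod 523)
7^512 ≡ 221^2 = 48841 ≡ 202 (mod 523)
522 = 512 + 8 + 2 in binary powers of 2.
So 7^522 ≡ 202 · 295 · 49 ≡ 1 (mod 523).
Since the result is 1, base 7 gives no evidence that 523 is composite.

1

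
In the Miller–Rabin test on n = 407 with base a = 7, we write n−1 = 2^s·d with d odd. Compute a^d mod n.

407 − 1 = 406 = 2^1 · 203, so d = 203.
7^1 ≡ 7 (mod 407)
7^2 ≡ 7^2 = 49 ≡ 49 (mod 407)
7^4 ≡ 49^2 = 2401 ≡ 366 (mod 407)
7^8 ≡ 366^2 = 133956 ≡ 53 (mod 407)
7^16 ≡ 53^2 = 2809 ≡ 367 (mod 407)
7^32 ≡ 367^2 = 134689 ≡ 379 (mod 407)
7^64 ≡ 379^2 = 143641 ≡ 377 (mod 407)
7^128 ≡ 377^2 = 142129 ≡ 86 (mod 407)
203 = 128 + 64 + 8 + 2 + 1 in binary powers of 2.
So 7^203 ≡ 86 · 377 · 53 · 49 · 7 ≡ 46 (mod 407).
Squaring chain: 46; never reaches −1, so base 7 is a Miller–Rabin witness that 407 is composite.

46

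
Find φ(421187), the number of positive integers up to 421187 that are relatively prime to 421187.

Factor: 421187 = 13 · 179 · 181.
φ(421187) = (13−1) · (179−1) · (181−1) = 12 · 178 · 180 = 384480.

384480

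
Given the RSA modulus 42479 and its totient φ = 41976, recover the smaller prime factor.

107

φ(n) = (p−1)(q−1) = n − (p+q) + 1, so p + q = 42479 − 41976 + 1 = 504.
p and q are the roots of t² − 504t + 42479 = 0.
Discriminant: 504² − 4·42479 = 254016 − 169916 = 84100; √84100 = 290.
q = (504 − 290)/2 = 107, p = (504 + 290)/2 = 397.
Check: 107 · 397 = 42479.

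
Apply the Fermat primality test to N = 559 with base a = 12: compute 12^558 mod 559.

12^1 ≡ 12 (mod 559)
12^2 ≡ 12^2 = 144 ≡ 144 (mod 559)
12^4 ≡ 144^2 = 20736 ≡ 53 (mod 559)
12^8 ≡ 53^2 = 2809 ≡ 14 (mod 559)
12^16 ≡ 14^2 = 196 ≡ 196 (mod 559)
12^32 ≡ 196^2 = 38416 ≡ 404 (mod 559)
12^64 ≡ 404^2 = 163216 ≡ 547 (mod 559)
12^128 ≡ 547^2 = 299209 ≡ 144 (mod 559)
12^256 ≡ 144^2 = 20736 ≡ 53 (mod 559)
12^512 ≡ 53^2 = 2809 ≡ 14 (mod 559)
558 = 512 + 32 + 8 + 4 + 2 in binary powers of 2.
So 12^558 ≡ 14 · 404 · 14 · 53 · 144 ≡ 183 (mod 559).
Since 183 ≠ 1, base 12 is a Fermat witness: 559 is composite.

183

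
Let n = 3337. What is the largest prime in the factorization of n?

71

3337 = 47 · 71
71 is prime.
So 3337 = 47 · 71; the largest prime factor is 71.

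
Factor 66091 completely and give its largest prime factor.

53

66091 = 29 · 2279
2279 = 43 · 53
53 is prime.
So 66091 = 29 · 43 · 53; the largest prime factor is 53.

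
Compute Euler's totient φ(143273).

129744

Factor: 143273 = 13 · 103 · 107.
φ(143273) = (13−1) · (103−1) · (107−1) = 12 · 102 · 106 = 129744.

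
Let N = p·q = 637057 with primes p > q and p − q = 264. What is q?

677

Since p = q + 264, we have 637057 = q(q + 264), so q² + 264q − 637057 = 0.
Discriminant: 264² + 4·637057 = 69696 + 2548228 = 2617924; √2617924 = 1618.
q = (−264 + 1618)/2 = 677, and p = q + 264 = 941.
Check: 677 · 941 = 637057.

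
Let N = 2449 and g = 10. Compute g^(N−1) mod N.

1310

10^1 ≡ 10 (mod 2449)
10^2 ≡ 10^2 = 100 ≡ 100 (mod 2449)
10^4 ≡ 100^2 = 10000 ≡ 204 (mod 2449)
10^8 ≡ 204^2 = 41616 ≡ 2432 (mod 2449)
10^16 ≡ 2432^2 = 5914624 ≡ 289 (mod 2449)
10^32 ≡ 289^2 = 83521 ≡ 255 (mod 2449)
10^64 ≡ 255^2 = 65025 ≡ 1351 (mod 2449)
10^128 ≡ 1351^2 = 1825201 ≡ 696 (mod 2449)
10^256 ≡ 696^2 = 484416 ≡ 1963 (mod 2449)
10^512 ≡ 1963^2 = 3853369 ≡ 1092 (mod 2449)
10^1024 ≡ 1092^2 = 1192464 ≡ 2250 (mod 2449)
10^2048 ≡ 2250^2 = 5062500 ≡ 417 (mod 2449)
2448 = 2048 + 256 + 128 + 16 in binary powers of 2.
So 10^2448 ≡ 417 · 1963 · 696 · 289 ≡ 1310 (mod 2449).
Since 1310 ≠ 1, base 10 is a Fermat witness: 2449 is composite.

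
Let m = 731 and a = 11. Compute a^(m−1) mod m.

508

11^1 ≡ 11 (mod 731)
11^2 ≡ 11^2 = 121 ≡ 121 (mod 731)
11^4 ≡ 121^2 = 14641 ≡ 21 (mod 731)
11^8 ≡ 21^2 = 441 ≡ 441 (mod 731)
11^16 ≡ 441^2 = 194481 ≡ 35 (mod 731)
11^32 ≡ 35^2 = 1225 ≡ 494 (mod 731)
11^64 ≡ 494^2 = 244036 ≡ 613 (mod 731)
11^128 ≡ 613^2 = 375769 ≡ 35 (mod 731)
11^256 ≡ 35^2 = 1225 ≡ 494 (mod 731)
11^512 ≡ 494^2 = 244036 ≡ 613 (mod 731)
730 = 512 + 128 + 64 + 16 + 8 + 2 in binary powers of 2.
So 11^730 ≡ 613 · 35 · 613 · 35 · 441 · 121 ≡ 508 (mod 731).
Since 508 ≠ 1, base 11 is a Fermat witness: 731 is composite.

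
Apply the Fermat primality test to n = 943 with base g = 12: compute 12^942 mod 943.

430

12^1 ≡ 12 (mod 943)
12^2 ≡ 12^2 = 144 ≡ 144 (mod 943)
12^4 ≡ 144^2 = 20736 ≡ 933 (mod 943)
12^8 ≡ 933^2 = 870489 ≡ 100 (mod 943)
12^16 ≡ 100^2 = 10000 ≡ 570 (mod 943)
12^32 ≡ 570^2 = 324900 ≡ 508 (mod 943)
12^64 ≡ 508^2 = 258064 ≡ 625 (mod 943)
12^128 ≡ 625^2 = 390625 ≡ 223 (mod 943)
12^256 ≡ 223^2 = 49729 ≡ 693 (mod 943)
12^512 ≡ 693^2 = 480249 ≡ 262 (mod 943)
942 = 512 + 256 + 128 + 32 + 8 + 4 + 2 in binary powers of 2.
So 12^942 ≡ 262 · 693 · 223 · 508 · 100 · 933 · 144 ≡ 430 (mod 943).
Since 430 ≠ 1, base 12 is a Fermat witness: 943 is composite.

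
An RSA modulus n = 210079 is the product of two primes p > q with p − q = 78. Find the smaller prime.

Since p = q + 78, we have 210079 = q(q + 78), so q² + 78q − 210079 = 0.
Discriminant: 78² + 4·210079 = 6084 + 840316 = 846400; √846400 = 920.
q = (−78 + 920)/2 = 421, and p = q + 78 = 499.
Check: 421 · 499 = 210079.

421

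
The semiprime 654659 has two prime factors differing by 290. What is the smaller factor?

Since p = q + 290, we have 654659 = q(q + 290), so q² + 290q − 654659 = 0.
Discriminant: 290² + 4·654659 = 84100 + 2618636 = 2702736; √2702736 = 1644.
q = (−290 + 1644)/2 = 677, and p = q + 290 = 967.
Check: 677 · 967 = 654659.

677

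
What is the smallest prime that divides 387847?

387847 is odd.
Digit sum 37, not divisible by 3.
Ends in 7: not divisible by 5.
7: 387847 = 7·55406 + 5
11: 387847 = 11·35258 + 9
13: 387847 = 13·29834 + 5
17: 387847 = 17·22814 + 9
19: 387847 = 19·20413

19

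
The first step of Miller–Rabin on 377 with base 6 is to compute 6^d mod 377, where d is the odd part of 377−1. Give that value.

377 − 1 = 376 = 2^3 · 47, so d = 47.
6^1 ≡ 6 (mod 377)
6^2 ≡ 6^2 = 36 ≡ 36 (mod 377)
6^4 ≡ 36^2 = 1296 ≡ 165 (mod 377)
6^8 ≡ 165^2 = 27225 ≡ 81 (mod 377)
6^16 ≡ 81^2 = 6561 ≡ 152 (mod 377)
6^32 ≡ 152^2 = 23104 ≡ 107 (mod 377)
47 = 32 + 8 + 4 + 2 + 1 in binary powers of 2.
So 6^47 ≡ 107 · 81 · 165 · 36 · 6 ≡ 323 (mod 377).
Squaring chain: 323 → 277 → 198; never reaches −1, so base 6 is a Miller–Rabin witness that 377 is composite.

323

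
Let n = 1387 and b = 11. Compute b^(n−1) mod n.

11^1 ≡ 11 (mod 1387)
11^2 ≡ 11^2 = 121 ≡ 121 (mod 1387)
11^4 ≡ 121^2 = 14641 ≡ 771 (mod 1387)
11^8 ≡ 771^2 = 594441 ≡ 805 (mod 1387)
11^16 ≡ 805^2 = 648025 ≡ 296 (mod 1387)
11^32 ≡ 296^2 = 87616 ≡ 235 (mod 1387)
11^64 ≡ 235^2 = 55225 ≡ 1132 (mod 1387)
11^128 ≡ 1132^2 = 1281424 ≡ 1223 (mod 1387)
11^256 ≡ 1223^2 = 1495729 ≡ 543 (mod 1387)
11^512 ≡ 543^2 = 294849 ≡ 805 (mod 1387)
11^1024 ≡ 805^2 = 648025 ≡ 296 (mod 1387)
1386 = 1024 + 256 + 64 + 32 + 8 + 2 in binary powers of 2.
So 11^1386 ≡ 296 · 543 · 1132 · 235 · 805 · 121 ≡ 1141 (mod 1387).
Since 1141 ≠ 1, base 11 is a Fermat witness: 1387 is composite.

1141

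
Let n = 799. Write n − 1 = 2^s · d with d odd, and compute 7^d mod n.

799 − 1 = 798 = 2^1 · 399, so d = 399.
7^1 ≡ 7 (mod 799)
7^2 ≡ 7^2 = 49 ≡ 49 (mod 799)
7^4 ≡ 49^2 = 2401 ≡ 4 (mod 799)
7^8 ≡ 4^2 = 16 ≡ 16 (mod 799)
7^16 ≡ 16^2 = 256 ≡ 256 (mod 799)
7^32 ≡ 256^2 = 65536 ≡ 18 (mod 799)
7^64 ≡ 18^2 = 324 ≡ 324 (mod 799)
7^128 ≡ 324^2 = 104976 ≡ 307 (mod 799)
7^256 ≡ 307^2 = 94249 ≡ 766 (mod 799)
399 = 256 + 128 + 8 + 4 + 2 + 1 in binary powers of 2.
So 7^399 ≡ 766 · 307 · 16 · 4 · 49 · 7 ≡ 345 (mod 799).
Squaring chain: 345; never reaches −1, so base 7 is a Miller–Rabin witness that 799 is composite.

345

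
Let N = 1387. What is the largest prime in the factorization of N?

73

1387 = 19 · 73
73 is prime.
So 1387 = 19 · 73; the largest prime factor is 73.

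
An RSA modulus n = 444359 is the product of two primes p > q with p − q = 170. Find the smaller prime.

Since p = q + 170, we have 444359 = q(q + 170), so q² + 170q − 444359 = 0.
Discriminant: 170² + 4·444359 = 28900 + 1777436 = 1806336; √1806336 = 1344.
q = (−170 + 1344)/2 = 587, and p = q + 170 = 757.
Check: 587 · 757 = 444359.

587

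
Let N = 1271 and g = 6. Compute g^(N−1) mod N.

583

6^1 ≡ 6 (mod 1271)
6^2 ≡ 6^2 = 36 ≡ 36 (mod 1271)
6^4 ≡ 36^2 = 1296 ≡ 25 (mod 1271)
6^8 ≡ 25^2 = 625 ≡ 625 (mod 1271)
6^16 ≡ 625^2 = 390625 ≡ 428 (mod 1271)
6^32 ≡ 428^2 = 183184 ≡ 160 (mod 1271)
6^64 ≡ 160^2 = 25600 ≡ 180 (mod 1271)
6^128 ≡ 180^2 = 32400 ≡ 625 (mod 1271)
6^256 ≡ 625^2 = 390625 ≡ 428 (mod 1271)
6^512 ≡ 428^2 = 183184 ≡ 160 (mod 1271)
6^1024 ≡ 160^2 = 25600 ≡ 180 (mod 1271)
1270 = 1024 + 128 + 64 + 32 + 16 + 4 + 2 in binary powers of 2.
So 6^1270 ≡ 180 · 625 · 180 · 160 · 428 · 25 · 36 ≡ 583 (mod 1271).
Since 583 ≠ 1, base 6 is a Fermat witness: 1271 is composite.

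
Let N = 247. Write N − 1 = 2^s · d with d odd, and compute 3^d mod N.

183

247 − 1 = 246 = 2^1 · 123, so d = 123.
3^1 ≡ 3 (mod 247)
3^2 ≡ 3^2 = 9 ≡ 9 (mod 247)
3^4 ≡ 9^2 = 81 ≡ 81 (mod 247)
3^8 ≡ 81^2 = 6561 ≡ 139 (mod 247)
3^16 ≡ 139^2 = 19321 ≡ 55 (mod 247)
3^32 ≡ 55^2 = 3025 ≡ 61 (mod 247)
3^64 ≡ 61^2 = 3721 ≡ 16 (mod 247)
123 = 64 + 32 + 16 + 8 + 2 + 1 in binary powers of 2.
So 3^123 ≡ 16 · 61 · 55 · 139 · 9 · 3 ≡ 183 (mod 247).
Squaring chain: 183; never reaches −1, so base 3 is a Miller–Rabin witness that 247 is composite.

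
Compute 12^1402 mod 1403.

12^1 ≡ 12 (mod 1403)
12^2 ≡ 12^2 = 144 ≡ 144 (mod 1403)
12^4 ≡ 144^2 = 20736 ≡ 1094 (mod 1403)
12^8 ≡ 1094^2 = 1196836 ≡ 77 (mod 1403)
12^16 ≡ 77^2 = 5929 ≡ 317 (mod 1403)
12^32 ≡ 317^2 = 100489 ≡ 876 (mod 1403)
12^64 ≡ 876^2 = 767376 ≡ 1338 (mod 1403)
12^128 ≡ 1338^2 = 1790244 ≡ 16 (mod 1403)
12^256 ≡ 16^2 = 256 ≡ 256 (mod 1403)
12^512 ≡ 256^2 = 65536 ≡ 998 (mod 1403)
12^1024 ≡ 998^2 = 996004 ≡ 1277 (mod 1403)
1402 = 1024 + 256 + 64 + 32 + 16 + 8 + 2 in binary powers of 2.
So 12^1402 ≡ 1277 · 256 · 1338 · 876 · 317 · 77 · 144 ≡ 225 (mod 1403).
Since 225 ≠ 1, base 12 is a Fermat witness: 1403 is composite.

225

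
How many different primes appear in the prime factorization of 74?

74 = 2 · 37
74 = 2 · 37, which has 2 distinct prime factors.

2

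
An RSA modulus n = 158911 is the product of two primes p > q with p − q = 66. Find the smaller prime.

Since p = q + 66, we have 158911 = q(q + 66), so q² + 66q − 158911 = 0.
Discriminant: 66² + 4·158911 = 4356 + 635644 = 640000; √640000 = 800.
q = (−66 + 800)/2 = 367, and p = q + 66 = 433.
Check: 367 · 433 = 158911.

367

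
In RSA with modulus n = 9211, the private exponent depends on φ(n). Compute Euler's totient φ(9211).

Factor: 9211 = 61 · 151.
φ(9211) = (61−1) · (151−1) = 60 · 150 = 9000.

9000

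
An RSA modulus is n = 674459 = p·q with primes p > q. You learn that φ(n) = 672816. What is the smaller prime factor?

φ(n) = (p−1)(q−1) = n − (p+q) + 1, so p + q = 674459 − 672816 + 1 = 1644.
p and q are the roots of t² − 1644t + 674459 = 0.
Discriminant: 1644² − 4·674459 = 2702736 − 2697836 = 4900; √4900 = 70.
q = (1644 − 70)/2 = 787, p = (1644 + 70)/2 = 857.
Check: 787 · 857 = 674459.

787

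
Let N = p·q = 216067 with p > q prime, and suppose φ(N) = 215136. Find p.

499

φ(n) = (p−1)(q−1) = n − (p+q) + 1, so p + q = 216067 − 215136 + 1 = 932.
p and q are the roots of t² − 932t + 216067 = 0.
Discriminant: 932² − 4·216067 = 868624 − 864268 = 4356; √4356 = 66.
q = (932 − 66)/2 = 433, p = (932 + 66)/2 = 499.
Check: 433 · 499 = 216067.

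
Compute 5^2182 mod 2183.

5^1 ≡ 5 (mod 2183)
5^2 ≡ 5^2 = 25 ≡ 25 (mod 2183)
5^4 ≡ 25^2 = 625 ≡ 625 (mod 2183)
5^8 ≡ 625^2 = 390625 ≡ 2051 (mod 2183)
5^16 ≡ 2051^2 = 4206601 ≡ 2143 (mod 2183)
5^32 ≡ 2143^2 = 4592449 ≡ 1600 (mod 2183)
5^64 ≡ 1600^2 = 2560000 ≡ 1524 (mod 2183)
5^128 ≡ 1524^2 = 2322576 ≡ 2047 (mod 2183)
5^256 ≡ 2047^2 = 4190209 ≡ 1032 (mod 2183)
5^512 ≡ 1032^2 = 1065024 ≡ 1903 (mod 2183)
5^1024 ≡ 1903^2 = 3621409 ≡ 1995 (mod 2183)
5^2048 ≡ 1995^2 = 3980025 ≡ 416 (mod 2183)
2182 = 2048 + 128 + 4 + 2 in binary powers of 2.
So 5^2182 ≡ 416 · 2047 · 625 · 25 ≡ 1484 (mod 2183).
Since 1484 ≠ 1, base 5 is a Fermat witness: 2183 is composite.

1484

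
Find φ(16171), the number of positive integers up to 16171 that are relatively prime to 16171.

15912

Factor: 16171 = 103 · 157.
φ(16171) = (103−1) · (157−1) = 102 · 156 = 15912.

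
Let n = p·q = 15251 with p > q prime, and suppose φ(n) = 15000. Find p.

φ(n) = (p−1)(q−1) = n − (p+q) + 1, so p + q = 15251 − 15000 + 1 = 252.
p and q are the roots of t² − 252t + 15251 = 0.
Discriminant: 252² − 4·15251 = 63504 − 61004 = 2500; √2500 = 50.
q = (252 − 50)/2 = 101, p = (252 + 50)/2 = 151.
Check: 101 · 151 = 15251.

151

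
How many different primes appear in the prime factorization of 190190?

6

190190 = 2 · 95095
95095 = 5 · 19019
19019 = 7 · 2717
2717 = 11 · 247
247 = 13 · 19
190190 = 2 · 5 · 7 · 11 · 13 · 19, which has 6 distinct prime factors.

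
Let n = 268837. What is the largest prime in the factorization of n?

83

268837 = 41 · 6557
6557 = 79 · 83
83 is prime.
So 268837 = 41 · 79 · 83; the largest prime factor is 83.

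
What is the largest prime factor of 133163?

133163 = 37 · 3599
3599 = 59 · 61
61 is prime.
So 133163 = 37 · 59 · 61; the largest prime factor is 61.

61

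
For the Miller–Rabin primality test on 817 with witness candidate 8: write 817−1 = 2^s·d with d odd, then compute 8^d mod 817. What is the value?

151

817 − 1 = 816 = 2^4 · 51, so d = 51.
8^1 ≡ 8 (mod 817)
8^2 ≡ 8^2 = 64 ≡ 64 (mod 817)
8^4 ≡ 64^2 = 4096 ≡ 11 (mod 817)
8^8 ≡ 11^2 = 121 ≡ 121 (mod 817)
8^16 ≡ 121^2 = 14641 ≡ 752 (mod 817)
8^32 ≡ 752^2 = 565504 ≡ 140 (mod 817)
51 = 32 + 16 + 2 + 1 in binary powers of 2.
So 8^51 ≡ 140 · 752 · 64 · 8 ≡ 151 (mod 817).
Squaring chain: 151 → 742 → 723 → 666; never reaches −1, so base 8 is a Miller–Rabin witness that 817 is composite.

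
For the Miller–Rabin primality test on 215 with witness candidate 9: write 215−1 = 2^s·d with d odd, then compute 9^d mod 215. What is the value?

124

215 − 1 = 214 = 2^1 · 107, so d = 107.
9^1 ≡ 9 (mod 215)
9^2 ≡ 9^2 = 81 ≡ 81 (mod 215)
9^4 ≡ 81^2 = 6561 ≡ 111 (mod 215)
9^8 ≡ 111^2 = 12321 ≡ 66 (mod 215)
9^16 ≡ 66^2 = 4356 ≡ 56 (mod 215)
9^32 ≡ 56^2 = 3136 ≡ 126 (mod 215)
9^64 ≡ 126^2 = 15876 ≡ 181 (mod 215)
107 = 64 + 32 + 8 + 2 + 1 in binary powers of 2.
So 9^107 ≡ 181 · 126 · 66 · 81 · 9 ≡ 124 (mod 215).
Squaring chain: 124; never reaches −1, so base 9 is a Miller–Rabin witness that 215 is composite.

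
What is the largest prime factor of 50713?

50713 = 13 · 3901
3901 = 47 · 83
83 is prime.
So 50713 = 13 · 47 · 83; the largest prime factor is 83.

83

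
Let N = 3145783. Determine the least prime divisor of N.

83

3145783 is odd.
Digit sum 31, not divisible by 3.
Ends in 3: not divisible by 5.
7: 3145783 = 7·449397 + 4
11: 3145783 = 11·285980 + 3
13: 3145783 = 13·241983 + 4
17: 3145783 = 17·185046 + 1
19: 3145783 = 19·165567 + 10
23: 3145783 = 23·136773 + 4
29: 3145783 = 29·108475 + 8
31: 3145783 = 31·101476 + 27
37: 3145783 = 37·85021 + 6
41: 3145783 = 41·76726 + 17
43: 3145783 = 43·73157 + 32
47: 3145783 = 47·66931 + 26
53: 3145783 = 53·59354 + 21
59: 3145783 = 59·53318 + 21
61: 3145783 = 61·51570 + 13
67: 3145783 = 67·46951 + 66
71: 3145783 = 71·44306 + 57
73: 3145783 = 73·43092 + 67
79: 3145783 = 79·39820 + 3
83: 3145783 = 83·37901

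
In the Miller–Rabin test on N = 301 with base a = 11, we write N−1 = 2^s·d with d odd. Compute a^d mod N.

274

301 − 1 = 300 = 2^2 · 75, so d = 75.
11^1 ≡ 11 (mod 301)
11^2 ≡ 11^2 = 121 ≡ 121 (mod 301)
11^4 ≡ 121^2 = 14641 ≡ 193 (mod 301)
11^8 ≡ 193^2 = 37249 ≡ 226 (mod 301)
11^16 ≡ 226^2 = 51076 ≡ 207 (mod 301)
11^32 ≡ 207^2 = 42849 ≡ 107 (mod 301)
11^64 ≡ 107^2 = 11449 ≡ 11 (mod 301)
75 = 64 + 8 + 2 + 1 in binary powers of 2.
So 11^75 ≡ 11 · 226 · 121 · 11 ≡ 274 (mod 301).
Squaring chain: 274 → 127; never reaches −1, so base 11 is a Miller–Rabin witness that 301 is composite.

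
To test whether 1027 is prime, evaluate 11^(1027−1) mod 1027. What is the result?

11^1 ≡ 11 (mod 1027)
11^2 ≡ 11^2 = 121 ≡ 121 (mod 1027)
11^4 ≡ 121^2 = 14641 ≡ 263 (mod 1027)
11^8 ≡ 263^2 = 69169 ≡ 360 (mod 1027)
11^16 ≡ 360^2 = 129600 ≡ 198 (mod 1027)
11^32 ≡ 198^2 = 39204 ≡ 178 (mod 1027)
11^64 ≡ 178^2 = 31684 ≡ 874 (mod 1027)
11^128 ≡ 874^2 = 763876 ≡ 815 (mod 1027)
11^256 ≡ 815^2 = 664225 ≡ 783 (mod 1027)
11^512 ≡ 783^2 = 613089 ≡ 997 (mod 1027)
11^1024 ≡ 997^2 = 994009 ≡ 900 (mod 1027)
1026 = 1024 + 2 in binary powers of 2.
So 11^1026 ≡ 900 · 121 ≡ 38 (mod 1027).
Since 38 ≠ 1, base 11 is a Fermat witness: 1027 is composite.

38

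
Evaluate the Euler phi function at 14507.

Factor: 14507 = 89 · 163.
φ(14507) = (89−1) · (163−1) = 88 · 162 = 14256.

14256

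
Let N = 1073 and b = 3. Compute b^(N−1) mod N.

848

3^1 ≡ 3 (mod 1073)
3^2 ≡ 3^2 = 9 ≡ 9 (mod 1073)
3^4 ≡ 9^2 = 81 ≡ 81 (mod 1073)
3^8 ≡ 81^2 = 6561 ≡ 123 (mod 1073)
3^16 ≡ 123^2 = 15129 ≡ 107 (mod 1073)
3^32 ≡ 107^2 = 11449 ≡ 719 (mod 1073)
3^64 ≡ 719^2 = 516961 ≡ 848 (mod 1073)
3^128 ≡ 848^2 = 719104 ≡ 194 (mod 1073)
3^256 ≡ 194^2 = 37636 ≡ 81 (mod 1073)
3^512 ≡ 81^2 = 6561 ≡ 123 (mod 1073)
3^1024 ≡ 123^2 = 15129 ≡ 107 (mod 1073)
1072 = 1024 + 32 + 16 in binary powers of 2.
So 3^1072 ≡ 107 · 719 · 107 ≡ 848 (mod 1073).
Since 848 ≠ 1, base 3 is a Fermat witness: 1073 is composite.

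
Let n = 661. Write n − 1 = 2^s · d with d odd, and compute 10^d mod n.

661 − 1 = 660 = 2^2 · 165, so d = 165.
10^1 ≡ 10 (mod 661)
10^2 ≡ 10^2 = 100 ≡ 100 (mod 661)
10^4 ≡ 100^2 = 10000 ≡ 85 (mod 661)
10^8 ≡ 85^2 = 7225 ≡ 615 (mod 661)
10^16 ≡ 615^2 = 378225 ≡ 133 (mod 661)
10^32 ≡ 133^2 = 17689 ≡ 503 (mod 661)
10^64 ≡ 503^2 = 253009 ≡ 507 (mod 661)
10^128 ≡ 507^2 = 257049 ≡ 581 (mod 661)
165 = 128 + 32 + 4 + 1 in binary powers of 2.
So 10^165 ≡ 581 · 503 · 85 · 10 ≡ 106 (mod 661).
Squaring chain: 106 → 660; reaches −1, so base 10 does not prove 661 composite.

106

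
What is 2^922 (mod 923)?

49

2^1 ≡ 2 (mod 923)
2^2 ≡ 2^2 = 4 ≡ 4 (mod 923)
2^4 ≡ 4^2 = 16 ≡ 16 (mod 923)
2^8 ≡ 16^2 = 256 ≡ 256 (mod 923)
2^16 ≡ 256^2 = 65536 ≡ 3 (mod 923)
2^32 ≡ 3^2 = 9 ≡ 9 (mod 923)
2^64 ≡ 9^2 = 81 ≡ 81 (mod 923)
2^128 ≡ 81^2 = 6561 ≡ 100 (mod 923)
2^256 ≡ 100^2 = 10000 ≡ 770 (mod 923)
2^512 ≡ 770^2 = 592900 ≡ 334 (mod 923)
922 = 512 + 256 + 128 + 16 + 8 + 2 in binary powers of 2.
So 2^922 ≡ 334 · 770 · 100 · 3 · 256 · 4 ≡ 49 (mod 923).
Since 49 ≠ 1, base 2 is a Fermat witness: 923 is composite.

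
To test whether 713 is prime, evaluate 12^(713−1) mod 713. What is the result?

100

12^1 ≡ 12 (mod 713)
12^2 ≡ 12^2 = 144 ≡ 144 (mod 713)
12^4 ≡ 144^2 = 20736 ≡ 59 (mod 713)
12^8 ≡ 59^2 = 3481 ≡ 629 (mod 713)
12^16 ≡ 629^2 = 395641 ≡ 639 (mod 713)
12^32 ≡ 639^2 = 408321 ≡ 485 (mod 713)
12^64 ≡ 485^2 = 235225 ≡ 648 (mod 713)
12^128 ≡ 648^2 = 419904 ≡ 660 (mod 713)
12^256 ≡ 660^2 = 435600 ≡ 670 (mod 713)
12^512 ≡ 670^2 = 448900 ≡ 423 (mod 713)
712 = 512 + 128 + 64 + 8 in binary powers of 2.
So 12^712 ≡ 423 · 660 · 648 · 629 ≡ 100 (mod 713).
Since 100 ≠ 1, base 12 is a Fermat witness: 713 is composite.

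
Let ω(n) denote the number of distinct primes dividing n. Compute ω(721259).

721259 = 7 · 103037
103037 = 11 · 9367
9367 = 17 · 551
551 = 19 · 29
721259 = 7 · 11 · 17 · 19 · 29, which has 5 distinct prime factors.

5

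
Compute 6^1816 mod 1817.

6^1 ≡ 6 (mod 1817)
6^2 ≡ 6^2 = 36 ≡ 36 (mod 1817)
6^4 ≡ 36^2 = 1296 ≡ 1296 (mod 1817)
6^8 ≡ 1296^2 = 1679616 ≡ 708 (mod 1817)
6^16 ≡ 708^2 = 501264 ≡ 1589 (mod 1817)
6^32 ≡ 1589^2 = 2524921 ≡ 1108 (mod 1817)
6^64 ≡ 1108^2 = 1227664 ≡ 1189 (mod 1817)
6^128 ≡ 1189^2 = 1413721 ≡ 95 (mod 1817)
6^256 ≡ 95^2 = 9025 ≡ 1757 (mod 1817)
6^512 ≡ 1757^2 = 3087049 ≡ 1783 (mod 1817)
6^1024 ≡ 1783^2 = 3179089 ≡ 1156 (mod 1817)
1816 = 1024 + 512 + 256 + 16 + 8 in binary powers of 2.
So 6^1816 ≡ 1156 · 1783 · 1757 · 1589 · 708 ≡ 98 (mod 1817).
Since 98 ≠ 1, base 6 is a Fermat witness: 1817 is composite.

98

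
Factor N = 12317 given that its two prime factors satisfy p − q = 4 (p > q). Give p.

Since p = q + 4, we have 12317 = q(q + 4), so q² + 4q − 12317 = 0.
Discriminant: 4² + 4·12317 = 16 + 49268 = 49284; √49284 = 222.
q = (−4 + 222)/2 = 109, and p = q + 4 = 113.
Check: 109 · 113 = 12317.

113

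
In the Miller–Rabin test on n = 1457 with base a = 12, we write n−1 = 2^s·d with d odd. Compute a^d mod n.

1457 − 1 = 1456 = 2^4 · 91, so d = 91.
12^1 ≡ 12 (mod 1457)
12^2 ≡ 12^2 = 144 ≡ 144 (mod 1457)
12^4 ≡ 144^2 = 20736 ≡ 338 (mod 1457)
12^8 ≡ 338^2 = 114244 ≡ 598 (mod 1457)
12^16 ≡ 598^2 = 357604 ≡ 639 (mod 1457)
12^32 ≡ 639^2 = 408321 ≡ 361 (mod 1457)
12^64 ≡ 361^2 = 130321 ≡ 648 (mod 1457)
91 = 64 + 16 + 8 + 2 + 1 in binary powers of 2.
So 12^91 ≡ 648 · 639 · 598 · 144 · 12 ≡ 756 (mod 1457).
Squaring chain: 756 → 392 → 679 → 629; never reaches −1, so base 12 is a Miller–Rabin witness that 1457 is composite.

756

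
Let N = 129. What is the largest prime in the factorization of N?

43

129 = 3 · 43
43 is prime.
So 129 = 3 · 43; the largest prime factor is 43.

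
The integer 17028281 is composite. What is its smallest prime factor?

89

17028281 is odd.
Digit sum 29, not divisible by 3.
Ends in 1: not divisible by 5.
7: 17028281 = 7·2432611 + 4
11: 17028281 = 11·1548025 + 6
13: 17028281 = 13·1309867 + 10
17: 17028281 = 17·1001663 + 10
19: 17028281 = 19·896225 + 6
23: 17028281 = 23·740360 + 1
29: 17028281 = 29·587182 + 3
31: 17028281 = 31·549299 + 12
37: 17028281 = 37·460223 + 30
41: 17028281 = 41·415323 + 38
43: 17028281 = 43·396006 + 23
47: 17028281 = 47·362303 + 40
53: 17028281 = 53·321288 + 17
59: 17028281 = 59·288614 + 55
61: 17028281 = 61·279152 + 9
67: 17028281 = 67·254153 + 30
71: 17028281 = 71·239834 + 67
73: 17028281 = 73·233264 + 9
79: 17028281 = 79·215547 + 68
83: 17028281 = 83·205160 + 1
89: 17028281 = 89·191329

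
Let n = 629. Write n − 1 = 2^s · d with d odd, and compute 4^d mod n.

225

629 − 1 = 628 = 2^2 · 157, so d = 157.
4^1 ≡ 4 (mod 629)
4^2 ≡ 4^2 = 16 ≡ 16 (mod 629)
4^4 ≡ 16^2 = 256 ≡ 256 (mod 629)
4^8 ≡ 256^2 = 65536 ≡ 120 (mod 629)
4^16 ≡ 120^2 = 14400 ≡ 562 (mod 629)
4^32 ≡ 562^2 = 315844 ≡ 86 (mod 629)
4^64 ≡ 86^2 = 7396 ≡ 477 (mod 629)
4^128 ≡ 477^2 = 227529 ≡ 460 (mod 629)
157 = 128 + 16 + 8 + 4 + 1 in binary powers of 2.
So 4^157 ≡ 460 · 562 · 120 · 256 · 4 ≡ 225 (mod 629).
Squaring chain: 225 → 305; never reaches −1, so base 4 is a Miller–Rabin witness that 629 is composite.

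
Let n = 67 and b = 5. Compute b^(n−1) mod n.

5^1 ≡ 5 (mod 67)
5^2 ≡ 5^2 = 25 ≡ 25 (mod 67)
5^4 ≡ 25^2 = 625 ≡ 22 (mod 67)
5^8 ≡ 22^2 = 484 ≡ 15 (mod 67)
5^16 ≡ 15^2 = 225 ≡ 24 (mod 67)
5^32 ≡ 24^2 = 576 ≡ 40 (mod 67)
5^64 ≡ 40^2 = 1600 ≡ 59 (mod 67)
66 = 64 + 2 in binary powers of 2.
So 5^66 ≡ 59 · 25 ≡ 1 (mod 67).
Since the result is 1, base 5 gives no evidence that 67 is composite.

1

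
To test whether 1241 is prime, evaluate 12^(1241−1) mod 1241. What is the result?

475

12^1 ≡ 12 (mod 1241)
12^2 ≡ 12^2 = 144 ≡ 144 (mod 1241)
12^4 ≡ 144^2 = 20736 ≡ 880 (mod 1241)
12^8 ≡ 880^2 = 774400 ≡ 16 (mod 1241)
12^16 ≡ 16^2 = 256 ≡ 256 (mod 1241)
12^32 ≡ 256^2 = 65536 ≡ 1004 (mod 1241)
12^64 ≡ 1004^2 = 1008016 ≡ 324 (mod 1241)
12^128 ≡ 324^2 = 104976 ≡ 732 (mod 1241)
12^256 ≡ 732^2 = 535824 ≡ 953 (mod 1241)
12^512 ≡ 953^2 = 908209 ≡ 1038 (mod 1241)
12^1024 ≡ 1038^2 = 1077444 ≡ 256 (mod 1241)
1240 = 1024 + 128 + 64 + 16 + 8 in binary powers of 2.
So 12^1240 ≡ 256 · 732 · 324 · 256 · 16 ≡ 475 (mod 1241).
Since 475 ≠ 1, base 12 is a Fermat witness: 1241 is composite.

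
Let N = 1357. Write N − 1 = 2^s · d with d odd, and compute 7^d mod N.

84

1357 − 1 = 1356 = 2^2 · 339, so d = 339.
7^1 ≡ 7 (mod 1357)
7^2 ≡ 7^2 = 49 ≡ 49 (mod 1357)
7^4 ≡ 49^2 = 2401 ≡ 1044 (mod 1357)
7^8 ≡ 1044^2 = 1089936 ≡ 265 (mod 1357)
7^16 ≡ 265^2 = 70225 ≡ 1018 (mod 1357)
7^32 ≡ 1018^2 = 1036324 ≡ 933 (mod 1357)
7^64 ≡ 933^2 = 870489 ≡ 652 (mod 1357)
7^128 ≡ 652^2 = 425104 ≡ 363 (mod 1357)
7^256 ≡ 363^2 = 131769 ≡ 140 (mod 1357)
339 = 256 + 64 + 16 + 2 + 1 in binary powers of 2.
So 7^339 ≡ 140 · 652 · 1018 · 49 · 7 ≡ 84 (mod 1357).
Squaring chain: 84 → 271; never reaches −1, so base 7 is a Miller–Rabin witness that 1357 is composite.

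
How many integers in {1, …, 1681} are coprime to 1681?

1640

Factor: 1681 = 41^2.
φ(1681) = 41^1·(41−1) = 1640.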